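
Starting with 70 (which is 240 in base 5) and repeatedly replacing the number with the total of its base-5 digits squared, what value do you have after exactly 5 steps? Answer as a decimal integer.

16

70 = (2,4,0)_5 → 2² + 4² + 0² = 20
20 = (4,0)_5 → 4² + 0² = 16
16 = (3,1)_5 → 3² + 1² = 10
10 = (2,0)_5 → 2² + 0² = 4
4 = (4)_5 → 4² = 16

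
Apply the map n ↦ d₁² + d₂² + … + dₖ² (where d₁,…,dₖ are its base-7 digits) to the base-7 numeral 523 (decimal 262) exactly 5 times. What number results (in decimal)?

10

262 = (5,2,3)_7 → 5² + 2² + 3² = 25 + 4 + 9 = 38
38 = (5,3)_7 → 5² + 3² = 25 + 9 = 34
34 = (4,6)_7 → 4² + 6² = 16 + 36 = 52
52 = (1,0,3)_7 → 1² + 0² + 3² = 1 + 0 + 9 = 10
10 = (1,3)_7 → 1² + 3² = 1 + 9 = 10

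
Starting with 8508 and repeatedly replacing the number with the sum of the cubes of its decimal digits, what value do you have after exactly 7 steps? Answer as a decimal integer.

8508 → 8³ + 5³ + 0³ + 8³ = 512 + 125 + 0 + 512 = 1149
1149 → 1³ + 1³ + 4³ + 9³ = 1 + 1 + 64 + 729 = 795
795 → 7³ + 9³ + 5³ = 343 + 729 + 125 = 1197
1197 → 1³ + 1³ + 9³ + 7³ = 1 + 1 + 729 + 343 = 1074
1074 → 1³ + 0³ + 7³ + 4³ = 1 + 0 + 343 + 64 = 408
408 → 4³ + 0³ + 8³ = 64 + 0 + 512 = 576
576 → 5³ + 7³ + 6³ = 125 + 343 + 216 = 684

684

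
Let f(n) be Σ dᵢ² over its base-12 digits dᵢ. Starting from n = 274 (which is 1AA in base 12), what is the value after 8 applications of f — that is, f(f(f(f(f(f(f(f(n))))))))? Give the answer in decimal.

274 = (1,10,10)_12 → 201
201 = (1,4,9)_12 → 98
98 = (8,2)_12 → 68
68 = (5,8)_12 → 89
89 = (7,5)_12 → 74
74 = (6,2)_12 → 40
40 = (3,4)_12 → 25
25 = (2,1)_12 → 5

5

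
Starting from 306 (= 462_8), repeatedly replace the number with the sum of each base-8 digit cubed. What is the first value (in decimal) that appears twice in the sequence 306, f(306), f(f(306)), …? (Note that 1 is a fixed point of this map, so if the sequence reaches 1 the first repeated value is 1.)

306 = (4,6,2)_8 → 4³ + 6³ + 2³ = 64 + 216 + 8 = 288
288 = (4,4,0)_8 → 4³ + 4³ + 0³ = 64 + 64 + 0 = 128
128 = (2,0,0)_8 → 2³ + 0³ + 0³ = 8 + 0 + 0 = 8
8 = (1,0)_8 → 1³ + 0³ = 1 + 0 = 1  — reached the fixed point 1.
1 → 1, so 1 is the first repeated value.

1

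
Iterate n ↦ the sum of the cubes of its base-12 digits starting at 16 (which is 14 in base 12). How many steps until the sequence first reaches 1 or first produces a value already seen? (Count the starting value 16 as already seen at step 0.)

13

16 = (1,4)_12 → 1³ + 4³ = 65
65 = (5,5)_12 → 5³ + 5³ = 250
250 = (1,8,10)_12 → 1³ + 8³ + 10³ = 1513
1513 = (10,6,1)_12 → 10³ + 6³ + 1³ = 1217
1217 = (8,5,5)_12 → 8³ + 5³ + 5³ = 762
762 = (5,3,6)_12 → 5³ + 3³ + 6³ = 368
368 = (2,6,8)_12 → 2³ + 6³ + 8³ = 736
736 = (5,1,4)_12 → 5³ + 1³ + 4³ = 190
190 = (1,3,10)_12 → 1³ + 3³ + 10³ = 1028
1028 = (7,1,8)_12 → 7³ + 1³ + 8³ = 856
856 = (5,11,4)_12 → 5³ + 11³ + 4³ = 1520
1520 = (10,6,8)_12 → 10³ + 6³ + 8³ = 1728
1728 = (1,0,0,0)_12 → 1³ + 0³ + 0³ + 0³ = 1  — reached 1.
That took 13 steps.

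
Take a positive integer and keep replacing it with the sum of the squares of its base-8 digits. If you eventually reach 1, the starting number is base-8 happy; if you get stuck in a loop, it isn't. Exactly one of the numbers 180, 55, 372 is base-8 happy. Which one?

180: 180 → 56 → 49 → 37 → 41 → 26 → 13 → 26  — repeats 26 (not base-8 happy)
55: 55 → 85 → 30 → 45 → 50 → 40 → 25 → 10 → 5 → 25  — repeats 25 (not base-8 happy)
372: 372 → 77 → 27 → 18 → 8 → 1  — reaches 1 (base-8 happy)

372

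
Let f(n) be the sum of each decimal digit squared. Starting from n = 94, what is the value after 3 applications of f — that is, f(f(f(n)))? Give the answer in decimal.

10

94 → 9² + 4² = 81 + 16 = 97
97 → 9² + 7² = 81 + 49 = 130
130 → 1² + 3² + 0² = 1 + 9 + 0 = 10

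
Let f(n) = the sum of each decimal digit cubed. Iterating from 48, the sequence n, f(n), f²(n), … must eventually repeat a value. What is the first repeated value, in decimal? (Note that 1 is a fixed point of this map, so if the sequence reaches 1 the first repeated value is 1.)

48 → 4³ + 8³ = 576
576 → 5³ + 7³ + 6³ = 684
684 → 6³ + 8³ + 4³ = 792
792 → 7³ + 9³ + 2³ = 1080
1080 → 1³ + 0³ + 8³ + 0³ = 513
513 → 5³ + 1³ + 3³ = 153
153 → 1³ + 5³ + 3³ = 153  — 153 already appeared earlier.

153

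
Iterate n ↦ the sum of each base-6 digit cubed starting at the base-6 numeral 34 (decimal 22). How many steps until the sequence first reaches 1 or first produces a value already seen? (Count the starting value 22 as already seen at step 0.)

3

22 = (3,4)_6 → 3³ + 4³ = 91
91 = (2,3,1)_6 → 2³ + 3³ + 1³ = 36
36 = (1,0,0)_6 → 1³ + 0³ + 0³ = 1  — reached 1.
That took 3 steps.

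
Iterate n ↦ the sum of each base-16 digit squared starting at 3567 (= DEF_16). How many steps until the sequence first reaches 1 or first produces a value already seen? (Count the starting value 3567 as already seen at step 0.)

3567 = (13,14,15)_16 → 13² + 14² + 15² = 169 + 196 + 225 = 590
590 = (2,4,14)_16 → 2² + 4² + 14² = 4 + 16 + 196 = 216
216 = (13,8)_16 → 13² + 8² = 169 + 64 = 233
233 = (14,9)_16 → 14² + 9² = 196 + 81 = 277
277 = (1,1,5)_16 → 1² + 1² + 5² = 1 + 1 + 25 = 27
27 = (1,11)_16 → 1² + 11² = 1 + 121 = 122
122 = (7,10)_16 → 7² + 10² = 49 + 100 = 149
149 = (9,5)_16 → 9² + 5² = 81 + 25 = 106
106 = (6,10)_16 → 6² + 10² = 36 + 100 = 136
136 = (8,8)_16 → 8² + 8² = 64 + 64 = 128
128 = (8,0)_16 → 8² + 0² = 64 + 0 = 64
64 = (4,0)_16 → 4² + 0² = 16 + 0 = 16
16 = (1,0)_16 → 1² + 0² = 1 + 0 = 1  — reached 1.
That took 13 steps.

13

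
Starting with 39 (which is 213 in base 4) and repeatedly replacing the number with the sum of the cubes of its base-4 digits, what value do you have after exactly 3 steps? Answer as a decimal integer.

9

39 = (2,1,3)_4 → 2³ + 1³ + 3³ = 8 + 1 + 27 = 36
36 = (2,1,0)_4 → 2³ + 1³ + 0³ = 8 + 1 + 0 = 9
9 = (2,1)_4 → 2³ + 1³ = 8 + 1 = 9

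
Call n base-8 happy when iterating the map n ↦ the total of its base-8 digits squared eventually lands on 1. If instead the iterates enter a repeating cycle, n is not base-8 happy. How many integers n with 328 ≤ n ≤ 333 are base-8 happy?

328: 328 → 26 → 13 → 26  (repeats 26)
329: 329 → 27 → 18 → 8 → 1  (reaches 1)
330: 330 → 30 → 45 → 50 → 40 → 25 → 10 → 5 → 25  (repeats 25)
331: 331 → 35 → 25 → 10 → 5 → 25  (repeats 25)
332: 332 → 42 → 29 → 34 → 20 → 20  (repeats 20)
333: 333 → 51 → 45 → 50 → 40 → 25 → 10 → 5 → 25  (repeats 25)
base-8 happy: 329

1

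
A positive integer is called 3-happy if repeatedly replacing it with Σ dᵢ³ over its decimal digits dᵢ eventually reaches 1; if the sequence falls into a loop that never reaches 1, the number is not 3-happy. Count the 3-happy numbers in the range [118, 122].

1

118: 118 → 514 → 190 → 730 → 370 → 370  — not 3-happy
119: 119 → 731 → 371 → 371  — not 3-happy
120: 120 → 9 → 729 → 1080 → 513 → 153 → 153  — not 3-happy
121: 121 → 10 → 1  — 3-happy
122: 122 → 17 → 344 → 155 → 251 → 134 → 92 → 737 → 713 → 371 → 371  — not 3-happy
3-happy: 121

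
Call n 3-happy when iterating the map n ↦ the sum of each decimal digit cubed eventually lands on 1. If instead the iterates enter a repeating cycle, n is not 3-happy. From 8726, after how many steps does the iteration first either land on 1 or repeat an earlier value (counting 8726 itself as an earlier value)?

8726 → 1079
1079 → 1073
1073 → 371
371 → 371  — 371 repeats.
That took 4 steps.

4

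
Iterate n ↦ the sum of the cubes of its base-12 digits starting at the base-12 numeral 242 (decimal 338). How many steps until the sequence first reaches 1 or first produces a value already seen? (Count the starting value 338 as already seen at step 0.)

338 = (2,4,2)_12 → 80
80 = (6,8)_12 → 728
728 = (5,0,8)_12 → 637
637 = (4,5,1)_12 → 190
190 = (1,3,10)_12 → 1028
1028 = (7,1,8)_12 → 856
856 = (5,11,4)_12 → 1520
1520 = (10,6,8)_12 → 1728
1728 = (1,0,0,0)_12 → 1  — reached 1.
That took 9 steps.

9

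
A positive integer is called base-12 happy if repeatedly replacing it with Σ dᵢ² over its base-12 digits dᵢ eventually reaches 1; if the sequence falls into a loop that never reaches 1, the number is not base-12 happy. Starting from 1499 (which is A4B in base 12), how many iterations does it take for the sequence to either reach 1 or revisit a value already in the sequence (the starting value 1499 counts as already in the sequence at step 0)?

1499 = (10,4,11)_12 → 10² + 4² + 11² = 237
237 = (1,7,9)_12 → 1² + 7² + 9² = 131
131 = (10,11)_12 → 10² + 11² = 221
221 = (1,6,5)_12 → 1² + 6² + 5² = 62
62 = (5,2)_12 → 5² + 2² = 29
29 = (2,5)_12 → 2² + 5² = 29  — 29 repeats.
That took 6 steps.

6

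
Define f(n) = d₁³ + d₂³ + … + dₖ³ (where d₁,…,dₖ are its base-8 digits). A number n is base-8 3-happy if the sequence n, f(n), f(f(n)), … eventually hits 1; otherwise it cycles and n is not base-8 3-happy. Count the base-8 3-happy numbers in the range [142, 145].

2

142: 142 → 225 → 92 → 92  — not base-8 3-happy
143: 143 → 352 → 189 → 476 → 434 → 440 → 559 → 469 → 476  — not base-8 3-happy
144: 144 → 16 → 8 → 1  — base-8 3-happy
145: 145 → 17 → 9 → 2 → 8 → 1  — base-8 3-happy
base-8 3-happy: 144, 145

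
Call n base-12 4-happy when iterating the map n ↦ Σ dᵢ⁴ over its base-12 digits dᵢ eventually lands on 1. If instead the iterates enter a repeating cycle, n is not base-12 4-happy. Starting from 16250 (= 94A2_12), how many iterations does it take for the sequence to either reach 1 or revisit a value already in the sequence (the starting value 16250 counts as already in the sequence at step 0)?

16250 = (9,4,10,2)_12 → 9⁴ + 4⁴ + 10⁴ + 2⁴ = 6561 + 256 + 10000 + 16 = 16833
16833 = (9,8,10,9)_12 → 9⁴ + 8⁴ + 10⁴ + 9⁴ = 6561 + 4096 + 10000 + 6561 = 27218
27218 = (1,3,9,0,2)_12 → 1⁴ + 3⁴ + 9⁴ + 0⁴ + 2⁴ = 1 + 81 + 6561 + 0 + 16 = 6659
6659 = (3,10,2,11)_12 → 3⁴ + 10⁴ + 2⁴ + 11⁴ = 81 + 10000 + 16 + 14641 = 24738
24738 = (1,2,3,9,6)_12 → 1⁴ + 2⁴ + 3⁴ + 9⁴ + 6⁴ = 1 + 16 + 81 + 6561 + 1296 = 7955
7955 = (4,7,2,11)_12 → 4⁴ + 7⁴ + 2⁴ + 11⁴ = 256 + 2401 + 16 + 14641 = 17314
17314 = (10,0,2,10)_12 → 10⁴ + 0⁴ + 2⁴ + 10⁴ = 10000 + 0 + 16 + 10000 = 20016
20016 = (11,7,0,0)_12 → 11⁴ + 7⁴ + 0⁴ + 0⁴ = 14641 + 2401 + 0 + 0 = 17042
17042 = (9,10,4,2)_12 → 9⁴ + 10⁴ + 4⁴ + 2⁴ = 6561 + 10000 + 256 + 16 = 16833  — 16833 repeats.
That took 9 steps.

9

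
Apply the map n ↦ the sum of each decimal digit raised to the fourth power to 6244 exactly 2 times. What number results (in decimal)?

6244 → 6⁴ + 2⁴ + 4⁴ + 4⁴ = 1296 + 16 + 256 + 256 = 1824
1824 → 1⁴ + 8⁴ + 2⁴ + 4⁴ = 1 + 4096 + 16 + 256 = 4369

4369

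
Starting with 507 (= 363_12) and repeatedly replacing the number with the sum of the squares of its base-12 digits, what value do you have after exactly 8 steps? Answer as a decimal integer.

25

507 = (3,6,3)_12 → 3² + 6² + 3² = 9 + 36 + 9 = 54
54 = (4,6)_12 → 4² + 6² = 16 + 36 = 52
52 = (4,4)_12 → 4² + 4² = 16 + 16 = 32
32 = (2,8)_12 → 2² + 8² = 4 + 64 = 68
68 = (5,8)_12 → 5² + 8² = 25 + 64 = 89
89 = (7,5)_12 → 7² + 5² = 49 + 25 = 74
74 = (6,2)_12 → 6² + 2² = 36 + 4 = 40
40 = (3,4)_12 → 3² + 4² = 9 + 16 = 25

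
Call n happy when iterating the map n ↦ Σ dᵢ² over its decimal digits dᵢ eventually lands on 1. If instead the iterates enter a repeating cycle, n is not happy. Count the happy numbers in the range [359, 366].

2

359: 359 → 115 → 27 → 53 → 34 → 25 → 29 → 85 → 89 → 145 → 42 → 20 → 4 → 16 → 37 → 58 → 89  (repeats 89)
360: 360 → 45 → 41 → 17 → 50 → 25 → 29 → 85 → 89 → 145 → 42 → 20 → 4 → 16 → 37 → 58 → 89  (repeats 89)
361: 361 → 46 → 52 → 29 → 85 → 89 → 145 → 42 → 20 → 4 → 16 → 37 → 58 → 89  (repeats 89)
362: 362 → 49 → 97 → 130 → 10 → 1  (reaches 1)
363: 363 → 54 → 41 → 17 → 50 → 25 → 29 → 85 → 89 → 145 → 42 → 20 → 4 → 16 → 37 → 58 → 89  (repeats 89)
364: 364 → 61 → 37 → 58 → 89 → 145 → 42 → 20 → 4 → 16 → 37  (repeats 37)
365: 365 → 70 → 49 → 97 → 130 → 10 → 1  (reaches 1)
366: 366 → 81 → 65 → 61 → 37 → 58 → 89 → 145 → 42 → 20 → 4 → 16 → 37  (repeats 37)
happy: 362, 365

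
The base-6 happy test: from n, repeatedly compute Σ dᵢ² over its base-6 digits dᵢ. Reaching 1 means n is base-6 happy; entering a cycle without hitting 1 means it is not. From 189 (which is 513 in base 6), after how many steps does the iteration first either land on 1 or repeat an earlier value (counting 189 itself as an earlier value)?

189 = (5,1,3)_6 → 5² + 1² + 3² = 35
35 = (5,5)_6 → 5² + 5² = 50
50 = (1,2,2)_6 → 1² + 2² + 2² = 9
9 = (1,3)_6 → 1² + 3² = 10
10 = (1,4)_6 → 1² + 4² = 17
17 = (2,5)_6 → 2² + 5² = 29
29 = (4,5)_6 → 4² + 5² = 41
41 = (1,0,5)_6 → 1² + 0² + 5² = 26
26 = (4,2)_6 → 4² + 2² = 20
20 = (3,2)_6 → 3² + 2² = 13
13 = (2,1)_6 → 2² + 1² = 5
5 = (5)_6 → 5² = 25
25 = (4,1)_6 → 4² + 1² = 17  — 17 repeats.
That took 13 steps.

13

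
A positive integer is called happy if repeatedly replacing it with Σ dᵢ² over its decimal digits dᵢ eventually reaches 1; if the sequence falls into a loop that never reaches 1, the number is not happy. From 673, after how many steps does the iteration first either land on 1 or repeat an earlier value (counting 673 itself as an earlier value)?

673 → 94
94 → 97
97 → 130
130 → 10
10 → 1  — reached 1.
That took 5 steps.

5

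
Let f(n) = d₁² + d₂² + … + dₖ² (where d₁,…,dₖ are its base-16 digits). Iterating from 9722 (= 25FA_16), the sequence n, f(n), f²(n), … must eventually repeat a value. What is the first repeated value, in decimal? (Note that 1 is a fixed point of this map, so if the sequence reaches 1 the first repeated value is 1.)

85

9722 = (2,5,15,10)_16 → 2² + 5² + 15² + 10² = 4 + 25 + 225 + 100 = 354
354 = (1,6,2)_16 → 1² + 6² + 2² = 1 + 36 + 4 = 41
41 = (2,9)_16 → 2² + 9² = 4 + 81 = 85
85 = (5,5)_16 → 5² + 5² = 25 + 25 = 50
50 = (3,2)_16 → 3² + 2² = 9 + 4 = 13
13 = (13)_16 → 13² = 169
169 = (10,9)_16 → 10² + 9² = 100 + 81 = 181
181 = (11,5)_16 → 11² + 5² = 121 + 25 = 146
146 = (9,2)_16 → 9² + 2² = 81 + 4 = 85  — 85 already appeared earlier.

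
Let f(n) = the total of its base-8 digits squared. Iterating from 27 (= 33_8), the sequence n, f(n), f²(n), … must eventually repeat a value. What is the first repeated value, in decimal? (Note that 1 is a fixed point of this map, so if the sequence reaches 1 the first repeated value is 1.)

1

27 = (3,3)_8 → 18
18 = (2,2)_8 → 8
8 = (1,0)_8 → 1  — reached the fixed point 1.
1 → 1, so 1 is the first repeated value.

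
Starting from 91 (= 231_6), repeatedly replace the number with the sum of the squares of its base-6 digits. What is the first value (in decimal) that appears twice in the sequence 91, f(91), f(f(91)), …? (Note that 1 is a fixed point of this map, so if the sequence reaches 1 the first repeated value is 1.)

5

91 = (2,3,1)_6 → 2² + 3² + 1² = 4 + 9 + 1 = 14
14 = (2,2)_6 → 2² + 2² = 4 + 4 = 8
8 = (1,2)_6 → 1² + 2² = 1 + 4 = 5
5 = (5)_6 → 5² = 25
25 = (4,1)_6 → 4² + 1² = 16 + 1 = 17
17 = (2,5)_6 → 2² + 5² = 4 + 25 = 29
29 = (4,5)_6 → 4² + 5² = 16 + 25 = 41
41 = (1,0,5)_6 → 1² + 0² + 5² = 1 + 0 + 25 = 26
26 = (4,2)_6 → 4² + 2² = 16 + 4 = 20
20 = (3,2)_6 → 3² + 2² = 9 + 4 = 13
13 = (2,1)_6 → 2² + 1² = 4 + 1 = 5  — 5 already appeared earlier.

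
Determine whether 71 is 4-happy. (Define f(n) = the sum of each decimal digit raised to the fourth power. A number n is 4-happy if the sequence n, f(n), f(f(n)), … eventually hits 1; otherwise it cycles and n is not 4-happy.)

not 4-happy

71 → 7⁴ + 1⁴ = 2401 + 1 = 2402
2402 → 2⁴ + 4⁴ + 0⁴ + 2⁴ = 16 + 256 + 0 + 16 = 288
288 → 2⁴ + 8⁴ + 8⁴ = 16 + 4096 + 4096 = 8208
8208 → 8⁴ + 2⁴ + 0⁴ + 8⁴ = 4096 + 16 + 0 + 4096 = 8208  — 8208 already seen; the sequence cycles without reaching 1.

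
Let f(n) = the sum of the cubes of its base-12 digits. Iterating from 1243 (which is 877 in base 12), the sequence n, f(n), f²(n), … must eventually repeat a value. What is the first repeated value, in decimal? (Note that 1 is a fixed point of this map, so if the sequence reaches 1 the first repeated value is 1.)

1243 = (8,7,7)_12 → 8³ + 7³ + 7³ = 512 + 343 + 343 = 1198
1198 = (8,3,10)_12 → 8³ + 3³ + 10³ = 512 + 27 + 1000 = 1539
1539 = (10,8,3)_12 → 10³ + 8³ + 3³ = 1000 + 512 + 27 = 1539  — 1539 already appeared earlier.

1539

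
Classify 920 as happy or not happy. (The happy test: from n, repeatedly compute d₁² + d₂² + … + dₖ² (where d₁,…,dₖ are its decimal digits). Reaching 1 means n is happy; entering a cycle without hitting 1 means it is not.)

not happy

920 → 9² + 2² + 0² = 85
85 → 8² + 5² = 89
89 → 8² + 9² = 145
145 → 1² + 4² + 5² = 42
42 → 4² + 2² = 20
20 → 2² + 0² = 4
4 → 4² = 16
16 → 1² + 6² = 37
37 → 3² + 7² = 58
58 → 5² + 8² = 89  — 89 already seen; the sequence cycles without reaching 1.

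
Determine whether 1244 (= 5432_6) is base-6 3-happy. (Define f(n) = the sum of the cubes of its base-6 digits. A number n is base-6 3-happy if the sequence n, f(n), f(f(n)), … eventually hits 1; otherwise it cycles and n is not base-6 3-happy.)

not base-6 3-happy

1244 = (5,4,3,2)_6 → 5³ + 4³ + 3³ + 2³ = 125 + 64 + 27 + 8 = 224
224 = (1,0,1,2)_6 → 1³ + 0³ + 1³ + 2³ = 1 + 0 + 1 + 8 = 10
10 = (1,4)_6 → 1³ + 4³ = 1 + 64 = 65
65 = (1,4,5)_6 → 1³ + 4³ + 5³ = 1 + 64 + 125 = 190
190 = (5,1,4)_6 → 5³ + 1³ + 4³ = 125 + 1 + 64 = 190  — 190 already seen; the sequence cycles without reaching 1.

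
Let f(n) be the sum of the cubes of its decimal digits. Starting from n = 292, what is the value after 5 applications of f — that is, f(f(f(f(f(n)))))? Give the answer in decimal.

292 → 2³ + 9³ + 2³ = 745
745 → 7³ + 4³ + 5³ = 532
532 → 5³ + 3³ + 2³ = 160
160 → 1³ + 6³ + 0³ = 217
217 → 2³ + 1³ + 7³ = 352

352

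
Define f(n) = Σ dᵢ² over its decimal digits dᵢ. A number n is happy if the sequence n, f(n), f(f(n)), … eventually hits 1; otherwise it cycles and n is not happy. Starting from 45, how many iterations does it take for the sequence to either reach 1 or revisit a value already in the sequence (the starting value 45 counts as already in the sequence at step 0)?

45 → 4² + 5² = 41
41 → 4² + 1² = 17
17 → 1² + 7² = 50
50 → 5² + 0² = 25
25 → 2² + 5² = 29
29 → 2² + 9² = 85
85 → 8² + 5² = 89
89 → 8² + 9² = 145
145 → 1² + 4² + 5² = 42
42 → 4² + 2² = 20
20 → 2² + 0² = 4
4 → 4² = 16
16 → 1² + 6² = 37
37 → 3² + 7² = 58
58 → 5² + 8² = 89  — 89 repeats.
That took 15 steps.

15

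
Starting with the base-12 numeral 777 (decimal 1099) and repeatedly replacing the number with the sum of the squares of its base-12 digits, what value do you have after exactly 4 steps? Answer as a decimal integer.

1099 = (7,7,7)_12 → 7² + 7² + 7² = 147
147 = (1,0,3)_12 → 1² + 0² + 3² = 10
10 = (10)_12 → 10² = 100
100 = (8,4)_12 → 8² + 4² = 80

80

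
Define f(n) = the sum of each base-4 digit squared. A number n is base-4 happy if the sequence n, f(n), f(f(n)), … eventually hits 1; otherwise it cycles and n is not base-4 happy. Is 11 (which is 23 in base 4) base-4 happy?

base-4 happy

11 = (2,3)_4 → 2² + 3² = 4 + 9 = 13
13 = (3,1)_4 → 3² + 1² = 9 + 1 = 10
10 = (2,2)_4 → 2² + 2² = 4 + 4 = 8
8 = (2,0)_4 → 2² + 0² = 4 + 0 = 4
4 = (1,0)_4 → 1² + 0² = 1 + 0 = 1  — reached 1.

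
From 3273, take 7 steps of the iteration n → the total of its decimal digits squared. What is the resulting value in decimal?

3273 → 3² + 2² + 7² + 3² = 71
71 → 7² + 1² = 50
50 → 5² + 0² = 25
25 → 2² + 5² = 29
29 → 2² + 9² = 85
85 → 8² + 5² = 89
89 → 8² + 9² = 145

145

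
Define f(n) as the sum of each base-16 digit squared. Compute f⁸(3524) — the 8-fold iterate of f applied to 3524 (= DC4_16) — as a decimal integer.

1

3524 = (13,12,4)_16 → 13² + 12² + 4² = 329
329 = (1,4,9)_16 → 1² + 4² + 9² = 98
98 = (6,2)_16 → 6² + 2² = 40
40 = (2,8)_16 → 2² + 8² = 68
68 = (4,4)_16 → 4² + 4² = 32
32 = (2,0)_16 → 2² + 0² = 4
4 = (4)_16 → 4² = 16
16 = (1,0)_16 → 1² + 0² = 1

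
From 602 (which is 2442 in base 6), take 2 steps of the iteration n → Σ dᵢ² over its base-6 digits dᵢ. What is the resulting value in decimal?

602 = (2,4,4,2)_6 → 40
40 = (1,0,4)_6 → 17

17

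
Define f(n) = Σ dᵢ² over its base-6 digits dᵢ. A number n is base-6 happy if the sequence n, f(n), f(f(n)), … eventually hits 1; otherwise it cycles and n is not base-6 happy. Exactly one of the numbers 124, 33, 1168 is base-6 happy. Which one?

1168

124: 124 → 29 → 41 → 26 → 20 → 13 → 5 → 25 → 17 → 29  — repeats 29 (not base-6 happy)
33: 33 → 34 → 41 → 26 → 20 → 13 → 5 → 25 → 17 → 29 → 41  — repeats 41 (not base-6 happy)
1168: 1168 → 49 → 6 → 1  — reaches 1 (base-6 happy)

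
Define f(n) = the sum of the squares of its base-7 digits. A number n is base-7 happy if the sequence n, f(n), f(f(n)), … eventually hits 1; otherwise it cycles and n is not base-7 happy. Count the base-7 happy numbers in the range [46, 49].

1

46: 46 → 52 → 10 → 10  (repeats 10)
47: 47 → 61 → 27 → 45 → 45  (repeats 45)
48: 48 → 72 → 14 → 4 → 16 → 8 → 2 → 4  (repeats 4)
49: 49 → 1  (reaches 1)
base-7 happy: 49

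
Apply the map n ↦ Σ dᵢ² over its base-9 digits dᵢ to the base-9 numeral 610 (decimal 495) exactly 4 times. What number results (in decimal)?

53

495 = (6,1,0)_9 → 37
37 = (4,1)_9 → 17
17 = (1,8)_9 → 65
65 = (7,2)_9 → 53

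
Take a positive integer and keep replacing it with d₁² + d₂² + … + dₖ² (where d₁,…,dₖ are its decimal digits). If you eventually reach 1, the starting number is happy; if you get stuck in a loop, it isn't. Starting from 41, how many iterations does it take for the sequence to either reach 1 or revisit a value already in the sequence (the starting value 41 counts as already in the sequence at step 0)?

41 → 4² + 1² = 16 + 1 = 17
17 → 1² + 7² = 1 + 49 = 50
50 → 5² + 0² = 25 + 0 = 25
25 → 2² + 5² = 4 + 25 = 29
29 → 2² + 9² = 4 + 81 = 85
85 → 8² + 5² = 64 + 25 = 89
89 → 8² + 9² = 64 + 81 = 145
145 → 1² + 4² + 5² = 1 + 16 + 25 = 42
42 → 4² + 2² = 16 + 4 = 20
20 → 2² + 0² = 4 + 0 = 4
4 → 4² = 16
16 → 1² + 6² = 1 + 36 = 37
37 → 3² + 7² = 9 + 49 = 58
58 → 5² + 8² = 25 + 64 = 89  — 89 repeats.
That took 14 steps.

14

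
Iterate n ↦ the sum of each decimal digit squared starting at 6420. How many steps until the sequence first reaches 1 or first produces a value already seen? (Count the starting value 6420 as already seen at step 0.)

11

6420 → 6² + 4² + 2² + 0² = 36 + 16 + 4 + 0 = 56
56 → 5² + 6² = 25 + 36 = 61
61 → 6² + 1² = 36 + 1 = 37
37 → 3² + 7² = 9 + 49 = 58
58 → 5² + 8² = 25 + 64 = 89
89 → 8² + 9² = 64 + 81 = 145
145 → 1² + 4² + 5² = 1 + 16 + 25 = 42
42 → 4² + 2² = 16 + 4 = 20
20 → 2² + 0² = 4 + 0 = 4
4 → 4² = 16
16 → 1² + 6² = 1 + 36 = 37  — 37 repeats.
That took 11 steps.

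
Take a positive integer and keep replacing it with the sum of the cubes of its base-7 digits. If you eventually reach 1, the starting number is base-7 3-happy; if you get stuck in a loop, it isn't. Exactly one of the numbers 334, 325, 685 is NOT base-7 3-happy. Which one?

334: 334 → 466 → 100 → 16 → 16  — repeats 16 (not base-7 3-happy)
325: 325 → 307 → 433 → 343 → 1  — reaches 1 (base-7 3-happy)
685: 685 → 649 → 343 → 1  — reaches 1 (base-7 3-happy)

334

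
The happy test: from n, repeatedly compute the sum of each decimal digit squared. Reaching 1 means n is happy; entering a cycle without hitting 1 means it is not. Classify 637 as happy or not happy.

637 → 94
94 → 97
97 → 130
130 → 10
10 → 1  — reached 1.

happy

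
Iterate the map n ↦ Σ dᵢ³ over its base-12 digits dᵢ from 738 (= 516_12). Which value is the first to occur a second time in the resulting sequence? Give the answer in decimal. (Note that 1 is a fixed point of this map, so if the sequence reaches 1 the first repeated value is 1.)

342

738 = (5,1,6)_12 → 5³ + 1³ + 6³ = 125 + 1 + 216 = 342
342 = (2,4,6)_12 → 2³ + 4³ + 6³ = 8 + 64 + 216 = 288
288 = (2,0,0)_12 → 2³ + 0³ + 0³ = 8 + 0 + 0 = 8
8 = (8)_12 → 8³ = 512
512 = (3,6,8)_12 → 3³ + 6³ + 8³ = 27 + 216 + 512 = 755
755 = (5,2,11)_12 → 5³ + 2³ + 11³ = 125 + 8 + 1331 = 1464
1464 = (10,2,0)_12 → 10³ + 2³ + 0³ = 1000 + 8 + 0 = 1008
1008 = (7,0,0)_12 → 7³ + 0³ + 0³ = 343 + 0 + 0 = 343
343 = (2,4,7)_12 → 2³ + 4³ + 7³ = 8 + 64 + 343 = 415
415 = (2,10,7)_12 → 2³ + 10³ + 7³ = 8 + 1000 + 343 = 1351
1351 = (9,4,7)_12 → 9³ + 4³ + 7³ = 729 + 64 + 343 = 1136
1136 = (7,10,8)_12 → 7³ + 10³ + 8³ = 343 + 1000 + 512 = 1855
1855 = (1,0,10,7)_12 → 1³ + 0³ + 10³ + 7³ = 1 + 0 + 1000 + 343 = 1344
1344 = (9,4,0)_12 → 9³ + 4³ + 0³ = 729 + 64 + 0 = 793
793 = (5,6,1)_12 → 5³ + 6³ + 1³ = 125 + 216 + 1 = 342  — 342 already appeared earlier.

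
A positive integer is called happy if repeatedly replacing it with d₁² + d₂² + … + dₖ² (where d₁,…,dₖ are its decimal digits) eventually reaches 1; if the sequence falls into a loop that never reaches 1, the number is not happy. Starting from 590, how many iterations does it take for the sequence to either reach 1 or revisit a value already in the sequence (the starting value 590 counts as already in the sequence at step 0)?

10

590 → 5² + 9² + 0² = 25 + 81 + 0 = 106
106 → 1² + 0² + 6² = 1 + 0 + 36 = 37
37 → 3² + 7² = 9 + 49 = 58
58 → 5² + 8² = 25 + 64 = 89
89 → 8² + 9² = 64 + 81 = 145
145 → 1² + 4² + 5² = 1 + 16 + 25 = 42
42 → 4² + 2² = 16 + 4 = 20
20 → 2² + 0² = 4 + 0 = 4
4 → 4² = 16
16 → 1² + 6² = 1 + 36 = 37  — 37 repeats.
That took 10 steps.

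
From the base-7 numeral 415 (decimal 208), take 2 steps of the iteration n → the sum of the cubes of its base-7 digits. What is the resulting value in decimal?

244

208 = (4,1,5)_7 → 4³ + 1³ + 5³ = 190
190 = (3,6,1)_7 → 3³ + 6³ + 1³ = 244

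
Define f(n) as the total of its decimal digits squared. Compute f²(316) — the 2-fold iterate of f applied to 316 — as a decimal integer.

52

316 → 46
46 → 52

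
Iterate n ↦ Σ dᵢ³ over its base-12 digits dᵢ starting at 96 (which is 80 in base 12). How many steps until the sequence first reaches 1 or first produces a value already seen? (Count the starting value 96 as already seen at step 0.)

96 = (8,0)_12 → 8³ + 0³ = 512 + 0 = 512
512 = (3,6,8)_12 → 3³ + 6³ + 8³ = 27 + 216 + 512 = 755
755 = (5,2,11)_12 → 5³ + 2³ + 11³ = 125 + 8 + 1331 = 1464
1464 = (10,2,0)_12 → 10³ + 2³ + 0³ = 1000 + 8 + 0 = 1008
1008 = (7,0,0)_12 → 7³ + 0³ + 0³ = 343 + 0 + 0 = 343
343 = (2,4,7)_12 → 2³ + 4³ + 7³ = 8 + 64 + 343 = 415
415 = (2,10,7)_12 → 2³ + 10³ + 7³ = 8 + 1000 + 343 = 1351
1351 = (9,4,7)_12 → 9³ + 4³ + 7³ = 729 + 64 + 343 = 1136
1136 = (7,10,8)_12 → 7³ + 10³ + 8³ = 343 + 1000 + 512 = 1855
1855 = (1,0,10,7)_12 → 1³ + 0³ + 10³ + 7³ = 1 + 0 + 1000 + 343 = 1344
1344 = (9,4,0)_12 → 9³ + 4³ + 0³ = 729 + 64 + 0 = 793
793 = (5,6,1)_12 → 5³ + 6³ + 1³ = 125 + 216 + 1 = 342
342 = (2,4,6)_12 → 2³ + 4³ + 6³ = 8 + 64 + 216 = 288
288 = (2,0,0)_12 → 2³ + 0³ + 0³ = 8 + 0 + 0 = 8
8 = (8)_12 → 8³ = 512  — 512 repeats.
That took 15 steps.

15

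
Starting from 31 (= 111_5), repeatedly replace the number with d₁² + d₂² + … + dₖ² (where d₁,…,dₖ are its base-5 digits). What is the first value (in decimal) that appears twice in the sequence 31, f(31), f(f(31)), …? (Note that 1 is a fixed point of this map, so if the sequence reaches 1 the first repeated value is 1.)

31 = (1,1,1)_5 → 1² + 1² + 1² = 3
3 = (3)_5 → 3² = 9
9 = (1,4)_5 → 1² + 4² = 17
17 = (3,2)_5 → 3² + 2² = 13
13 = (2,3)_5 → 2² + 3² = 13  — 13 already appeared earlier.

13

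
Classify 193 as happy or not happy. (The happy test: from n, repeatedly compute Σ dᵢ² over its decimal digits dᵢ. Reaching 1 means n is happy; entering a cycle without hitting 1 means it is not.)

193 → 1² + 9² + 3² = 1 + 81 + 9 = 91
91 → 9² + 1² = 81 + 1 = 82
82 → 8² + 2² = 64 + 4 = 68
68 → 6² + 8² = 36 + 64 = 100
100 → 1² + 0² + 0² = 1 + 0 + 0 = 1  — reached 1.

happy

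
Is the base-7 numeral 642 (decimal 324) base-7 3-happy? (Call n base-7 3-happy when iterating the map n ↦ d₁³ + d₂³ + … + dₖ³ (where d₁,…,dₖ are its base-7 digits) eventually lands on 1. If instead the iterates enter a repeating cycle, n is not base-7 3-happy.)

not base-7 3-happy

324 = (6,4,2)_7 → 6³ + 4³ + 2³ = 216 + 64 + 8 = 288
288 = (5,6,1)_7 → 5³ + 6³ + 1³ = 125 + 216 + 1 = 342
342 = (6,6,6)_7 → 6³ + 6³ + 6³ = 216 + 216 + 216 = 648
648 = (1,6,1,4)_7 → 1³ + 6³ + 1³ + 4³ = 1 + 216 + 1 + 64 = 282
282 = (5,5,2)_7 → 5³ + 5³ + 2³ = 125 + 125 + 8 = 258
258 = (5,1,6)_7 → 5³ + 1³ + 6³ = 125 + 1 + 216 = 342  — 342 already seen; the sequence cycles without reaching 1.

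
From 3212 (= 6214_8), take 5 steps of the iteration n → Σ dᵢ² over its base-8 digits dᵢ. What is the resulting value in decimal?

10

3212 = (6,2,1,4)_8 → 6² + 2² + 1² + 4² = 36 + 4 + 1 + 16 = 57
57 = (7,1)_8 → 7² + 1² = 49 + 1 = 50
50 = (6,2)_8 → 6² + 2² = 36 + 4 = 40
40 = (5,0)_8 → 5² + 0² = 25 + 0 = 25
25 = (3,1)_8 → 3² + 1² = 9 + 1 = 10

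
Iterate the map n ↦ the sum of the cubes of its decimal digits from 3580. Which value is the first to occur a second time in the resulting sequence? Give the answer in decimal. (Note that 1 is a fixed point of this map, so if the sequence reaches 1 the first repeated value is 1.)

370

3580 → 3³ + 5³ + 8³ + 0³ = 27 + 125 + 512 + 0 = 664
664 → 6³ + 6³ + 4³ = 216 + 216 + 64 = 496
496 → 4³ + 9³ + 6³ = 64 + 729 + 216 = 1009
1009 → 1³ + 0³ + 0³ + 9³ = 1 + 0 + 0 + 729 = 730
730 → 7³ + 3³ + 0³ = 343 + 27 + 0 = 370
370 → 3³ + 7³ + 0³ = 27 + 343 + 0 = 370  — 370 already appeared earlier.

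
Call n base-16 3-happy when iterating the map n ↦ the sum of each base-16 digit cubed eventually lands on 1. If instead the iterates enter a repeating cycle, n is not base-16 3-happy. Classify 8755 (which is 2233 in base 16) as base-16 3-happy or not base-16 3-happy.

8755 = (2,2,3,3)_16 → 2³ + 2³ + 3³ + 3³ = 70
70 = (4,6)_16 → 4³ + 6³ = 280
280 = (1,1,8)_16 → 1³ + 1³ + 8³ = 514
514 = (2,0,2)_16 → 2³ + 0³ + 2³ = 16
16 = (1,0)_16 → 1³ + 0³ = 1  — reached 1.

base-16 3-happy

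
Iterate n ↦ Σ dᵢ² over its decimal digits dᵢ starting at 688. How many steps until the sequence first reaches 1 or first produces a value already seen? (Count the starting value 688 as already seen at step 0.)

15

688 → 6² + 8² + 8² = 36 + 64 + 64 = 164
164 → 1² + 6² + 4² = 1 + 36 + 16 = 53
53 → 5² + 3² = 25 + 9 = 34
34 → 3² + 4² = 9 + 16 = 25
25 → 2² + 5² = 4 + 25 = 29
29 → 2² + 9² = 4 + 81 = 85
85 → 8² + 5² = 64 + 25 = 89
89 → 8² + 9² = 64 + 81 = 145
145 → 1² + 4² + 5² = 1 + 16 + 25 = 42
42 → 4² + 2² = 16 + 4 = 20
20 → 2² + 0² = 4 + 0 = 4
4 → 4² = 16
16 → 1² + 6² = 1 + 36 = 37
37 → 3² + 7² = 9 + 49 = 58
58 → 5² + 8² = 25 + 64 = 89  — 89 repeats.
That took 15 steps.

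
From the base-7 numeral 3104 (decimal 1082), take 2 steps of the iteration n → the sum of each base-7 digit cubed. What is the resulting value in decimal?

1082 = (3,1,0,4)_7 → 3³ + 1³ + 0³ + 4³ = 92
92 = (1,6,1)_7 → 1³ + 6³ + 1³ = 218

218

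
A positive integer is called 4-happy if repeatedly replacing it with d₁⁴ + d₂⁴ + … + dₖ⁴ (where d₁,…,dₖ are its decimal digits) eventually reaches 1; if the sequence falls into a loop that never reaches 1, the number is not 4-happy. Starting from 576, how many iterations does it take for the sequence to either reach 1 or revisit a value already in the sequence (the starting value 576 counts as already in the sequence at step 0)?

11

576 → 4322
4322 → 369
369 → 7938
7938 → 13139
13139 → 6725
6725 → 4338
4338 → 4514
4514 → 1138
1138 → 4179
4179 → 9219
9219 → 13139  — 13139 repeats.
That took 11 steps.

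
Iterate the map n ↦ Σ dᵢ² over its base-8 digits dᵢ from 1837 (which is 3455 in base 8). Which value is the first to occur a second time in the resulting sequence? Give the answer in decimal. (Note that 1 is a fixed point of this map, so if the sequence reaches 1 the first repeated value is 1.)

10

1837 = (3,4,5,5)_8 → 3² + 4² + 5² + 5² = 9 + 16 + 25 + 25 = 75
75 = (1,1,3)_8 → 1² + 1² + 3² = 1 + 1 + 9 = 11
11 = (1,3)_8 → 1² + 3² = 1 + 9 = 10
10 = (1,2)_8 → 1² + 2² = 1 + 4 = 5
5 = (5)_8 → 5² = 25
25 = (3,1)_8 → 3² + 1² = 9 + 1 = 10  — 10 already appeared earlier.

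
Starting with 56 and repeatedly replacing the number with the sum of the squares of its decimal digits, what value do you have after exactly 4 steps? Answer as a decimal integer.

56 → 61
61 → 37
37 → 58
58 → 89

89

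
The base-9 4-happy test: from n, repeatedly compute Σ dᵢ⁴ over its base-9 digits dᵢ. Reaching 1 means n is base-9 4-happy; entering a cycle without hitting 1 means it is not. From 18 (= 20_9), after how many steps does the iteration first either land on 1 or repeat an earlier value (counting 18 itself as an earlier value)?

15

18 = (2,0)_9 → 2⁴ + 0⁴ = 16
16 = (1,7)_9 → 1⁴ + 7⁴ = 2402
2402 = (3,2,5,8)_9 → 3⁴ + 2⁴ + 5⁴ + 8⁴ = 4818
4818 = (6,5,4,3)_9 → 6⁴ + 5⁴ + 4⁴ + 3⁴ = 2258
2258 = (3,0,7,8)_9 → 3⁴ + 0⁴ + 7⁴ + 8⁴ = 6578
6578 = (1,0,0,1,8)_9 → 1⁴ + 0⁴ + 0⁴ + 1⁴ + 8⁴ = 4098
4098 = (5,5,5,3)_9 → 5⁴ + 5⁴ + 5⁴ + 3⁴ = 1956
1956 = (2,6,1,3)_9 → 2⁴ + 6⁴ + 1⁴ + 3⁴ = 1394
1394 = (1,8,1,8)_9 → 1⁴ + 8⁴ + 1⁴ + 8⁴ = 8194
8194 = (1,2,2,1,4)_9 → 1⁴ + 2⁴ + 2⁴ + 1⁴ + 4⁴ = 290
290 = (3,5,2)_9 → 3⁴ + 5⁴ + 2⁴ = 722
722 = (8,8,2)_9 → 8⁴ + 8⁴ + 2⁴ = 8208
8208 = (1,2,2,3,0)_9 → 1⁴ + 2⁴ + 2⁴ + 3⁴ + 0⁴ = 114
114 = (1,3,6)_9 → 1⁴ + 3⁴ + 6⁴ = 1378
1378 = (1,8,0,1)_9 → 1⁴ + 8⁴ + 0⁴ + 1⁴ = 4098  — 4098 repeats.
That took 15 steps.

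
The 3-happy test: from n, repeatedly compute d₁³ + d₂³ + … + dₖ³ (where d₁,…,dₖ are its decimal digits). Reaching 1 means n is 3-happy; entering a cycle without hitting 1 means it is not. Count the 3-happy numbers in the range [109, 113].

109: 109 → 730 → 370 → 370  — not 3-happy
110: 110 → 2 → 8 → 512 → 134 → 92 → 737 → 713 → 371 → 371  — not 3-happy
111: 111 → 3 → 27 → 351 → 153 → 153  — not 3-happy
112: 112 → 10 → 1  — 3-happy
113: 113 → 29 → 737 → 713 → 371 → 371  — not 3-happy
3-happy: 112

1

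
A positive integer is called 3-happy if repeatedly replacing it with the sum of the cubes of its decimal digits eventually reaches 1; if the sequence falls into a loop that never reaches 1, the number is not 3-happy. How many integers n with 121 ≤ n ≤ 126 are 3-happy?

1

121: 121 → 10 → 1  (reaches 1)
122: 122 → 17 → 344 → 155 → 251 → 134 → 92 → 737 → 713 → 371 → 371  (repeats 371)
123: 123 → 36 → 243 → 99 → 1458 → 702 → 351 → 153 → 153  (repeats 153)
124: 124 → 73 → 370 → 370  (repeats 370)
125: 125 → 134 → 92 → 737 → 713 → 371 → 371  (repeats 371)
126: 126 → 225 → 141 → 66 → 432 → 99 → 1458 → 702 → 351 → 153 → 153  (repeats 153)
3-happy: 121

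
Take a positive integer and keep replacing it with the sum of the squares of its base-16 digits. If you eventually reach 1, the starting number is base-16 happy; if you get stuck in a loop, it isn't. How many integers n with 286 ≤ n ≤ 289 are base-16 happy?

1

286: 286 → 198 → 180 → 137 → 145 → 82 → 29 → 170 → 200 → 208 → 169 → 181 → 146 → 85 → 50 → 13 → 169  — not base-16 happy
287: 287 → 227 → 205 → 313 → 91 → 146 → 85 → 50 → 13 → 169 → 181 → 146  — not base-16 happy
288: 288 → 5 → 25 → 82 → 29 → 170 → 200 → 208 → 169 → 181 → 146 → 85 → 50 → 13 → 169  — not base-16 happy
289: 289 → 6 → 36 → 20 → 17 → 2 → 4 → 16 → 1  — base-16 happy
base-16 happy: 289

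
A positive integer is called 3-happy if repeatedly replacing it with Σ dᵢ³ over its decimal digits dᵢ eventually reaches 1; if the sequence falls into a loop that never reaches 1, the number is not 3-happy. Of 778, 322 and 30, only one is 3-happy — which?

778: 778 → 1198 → 1243 → 100 → 1  — reaches 1 (3-happy)
322: 322 → 43 → 91 → 730 → 370 → 370  — repeats 370 (not 3-happy)
30: 30 → 27 → 351 → 153 → 153  — repeats 153 (not 3-happy)

778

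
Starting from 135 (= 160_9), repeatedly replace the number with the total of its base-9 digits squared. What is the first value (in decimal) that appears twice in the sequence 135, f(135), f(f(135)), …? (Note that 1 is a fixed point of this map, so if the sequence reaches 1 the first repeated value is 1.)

65

135 = (1,6,0)_9 → 1² + 6² + 0² = 1 + 36 + 0 = 37
37 = (4,1)_9 → 4² + 1² = 16 + 1 = 17
17 = (1,8)_9 → 1² + 8² = 1 + 64 = 65
65 = (7,2)_9 → 7² + 2² = 49 + 4 = 53
53 = (5,8)_9 → 5² + 8² = 25 + 64 = 89
89 = (1,0,8)_9 → 1² + 0² + 8² = 1 + 0 + 64 = 65  — 65 already appeared earlier.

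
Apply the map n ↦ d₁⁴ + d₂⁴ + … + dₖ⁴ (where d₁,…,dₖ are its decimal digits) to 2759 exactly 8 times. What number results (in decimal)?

4179

2759 → 2⁴ + 7⁴ + 5⁴ + 9⁴ = 16 + 2401 + 625 + 6561 = 9603
9603 → 9⁴ + 6⁴ + 0⁴ + 3⁴ = 6561 + 1296 + 0 + 81 = 7938
7938 → 7⁴ + 9⁴ + 3⁴ + 8⁴ = 2401 + 6561 + 81 + 4096 = 13139
13139 → 1⁴ + 3⁴ + 1⁴ + 3⁴ + 9⁴ = 1 + 81 + 1 + 81 + 6561 = 6725
6725 → 6⁴ + 7⁴ + 2⁴ + 5⁴ = 1296 + 2401 + 16 + 625 = 4338
4338 → 4⁴ + 3⁴ + 3⁴ + 8⁴ = 256 + 81 + 81 + 4096 = 4514
4514 → 4⁴ + 5⁴ + 1⁴ + 4⁴ = 256 + 625 + 1 + 256 = 1138
1138 → 1⁴ + 1⁴ + 3⁴ + 8⁴ = 1 + 1 + 81 + 4096 = 4179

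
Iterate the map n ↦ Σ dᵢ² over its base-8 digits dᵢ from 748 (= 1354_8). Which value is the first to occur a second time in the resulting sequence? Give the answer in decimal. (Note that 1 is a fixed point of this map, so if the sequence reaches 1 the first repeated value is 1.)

25

748 = (1,3,5,4)_8 → 1² + 3² + 5² + 4² = 1 + 9 + 25 + 16 = 51
51 = (6,3)_8 → 6² + 3² = 36 + 9 = 45
45 = (5,5)_8 → 5² + 5² = 25 + 25 = 50
50 = (6,2)_8 → 6² + 2² = 36 + 4 = 40
40 = (5,0)_8 → 5² + 0² = 25 + 0 = 25
25 = (3,1)_8 → 3² + 1² = 9 + 1 = 10
10 = (1,2)_8 → 1² + 2² = 1 + 4 = 5
5 = (5)_8 → 5² = 25  — 25 already appeared earlier.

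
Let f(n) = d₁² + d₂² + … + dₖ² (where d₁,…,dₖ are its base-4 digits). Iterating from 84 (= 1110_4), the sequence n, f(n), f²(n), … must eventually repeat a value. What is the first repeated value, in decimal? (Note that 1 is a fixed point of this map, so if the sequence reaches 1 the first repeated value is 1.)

1

84 = (1,1,1,0)_4 → 1² + 1² + 1² + 0² = 3
3 = (3)_4 → 3² = 9
9 = (2,1)_4 → 2² + 1² = 5
5 = (1,1)_4 → 1² + 1² = 2
2 = (2)_4 → 2² = 4
4 = (1,0)_4 → 1² + 0² = 1  — reached the fixed point 1.
1 → 1, so 1 is the first repeated value.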